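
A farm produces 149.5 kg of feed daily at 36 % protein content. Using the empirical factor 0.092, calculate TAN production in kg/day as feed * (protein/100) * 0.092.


Protein in feed = 149.5 * 36/100 = 53.82 kg/day
TAN = protein * 0.092 = 53.82 * 0.092 = 4.95144 kg/day

4.95144 kg/day


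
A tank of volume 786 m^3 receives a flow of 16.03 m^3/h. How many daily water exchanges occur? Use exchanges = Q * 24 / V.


Daily flow volume = 16.03 m^3/h * 24 h = 384.72 m^3/day
Exchanges = daily flow / tank volume = 384.72 / 786 = 0.489466 exchanges/day

0.489466 exchanges/day


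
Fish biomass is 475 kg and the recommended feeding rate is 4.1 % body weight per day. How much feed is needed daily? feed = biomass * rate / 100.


Feeding rate fraction = 4.1% / 100 = 0.041
Daily feed = 475 kg * 0.041 = 19.475 kg/day

19.475 kg/day


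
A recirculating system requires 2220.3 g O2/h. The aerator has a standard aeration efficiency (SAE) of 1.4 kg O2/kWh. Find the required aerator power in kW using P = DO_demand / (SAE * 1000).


SAE in g O2/kWh = 1.4 * 1000 = 1400 g/kWh
P = DO_demand / SAE_g = 2220.3 / 1400 = 1.58593 kW

1.58593 kW


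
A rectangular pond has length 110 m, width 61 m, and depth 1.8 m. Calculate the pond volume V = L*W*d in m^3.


Base area = L * W = 110 * 61 = 6710 m^2
Volume = area * depth = 6710 * 1.8 = 12078 m^3

12078 m^3


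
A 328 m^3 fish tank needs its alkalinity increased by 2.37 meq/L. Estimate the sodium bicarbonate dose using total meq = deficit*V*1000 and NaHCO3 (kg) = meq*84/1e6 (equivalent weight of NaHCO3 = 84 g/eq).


Tank volume in L = 328 m^3 * 1000 = 328000 L
Total meq required = 2.37 meq/L * 328000 L = 777360 meq
NaHCO3 mass = 777360 meq * 84 mg/meq / 1e6 = 65.2982 kg

65.2982 kg


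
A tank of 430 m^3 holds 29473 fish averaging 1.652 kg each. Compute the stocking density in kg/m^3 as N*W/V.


Total biomass = 29473 fish * 1.652 kg = 48689.396 kg
Density = total biomass / volume = 48689.396 / 430 = 113.231 kg/m^3

113.231 kg/m^3


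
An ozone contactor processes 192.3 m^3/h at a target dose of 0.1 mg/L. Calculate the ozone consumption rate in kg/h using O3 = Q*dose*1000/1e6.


O3 demand (mg/h) = Q * dose * 1000 = 192.3 * 0.1 * 1000 = 19230 mg/h
Convert mg to kg: 19230 / 1e6 = 0.01923 kg/h

0.01923 kg/h


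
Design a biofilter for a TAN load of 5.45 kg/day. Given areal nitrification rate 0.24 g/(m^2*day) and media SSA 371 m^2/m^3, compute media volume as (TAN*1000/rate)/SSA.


A = 5.45*1000 / 0.24 = 22708.333 m^2
V = 22708.333 / 371 = 61.2084

61.2084 m^3


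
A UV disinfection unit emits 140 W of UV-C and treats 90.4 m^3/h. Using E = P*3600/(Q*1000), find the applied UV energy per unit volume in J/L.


Energy delivered per hour = 140 W * 3600 s = 504000 J/h
Volume treated per hour = 90.4 m^3/h * 1000 = 90400 L/h
dose = 504000 / 90400 = 5.57522 J/L

5.57522 J/L


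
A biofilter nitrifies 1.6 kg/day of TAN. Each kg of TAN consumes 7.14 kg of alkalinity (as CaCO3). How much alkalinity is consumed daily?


Alkalinity factor: 7.14 kg CaCO3 consumed per kg TAN nitrified
alk = 1.6 kg TAN * 7.14 = 11.424 kg CaCO3/day

11.424 kg CaCO3/day


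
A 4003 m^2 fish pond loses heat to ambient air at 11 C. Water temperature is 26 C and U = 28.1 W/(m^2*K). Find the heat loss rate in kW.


Temperature difference dT = 26 - 11 = 15 K
Heat loss (W) = U * A * dT = 28.1 * 4003 * 15 = 1687264.5 W
Convert to kW: 1687264.5 / 1000 = 1687.2645 kW

1687.2645 kW


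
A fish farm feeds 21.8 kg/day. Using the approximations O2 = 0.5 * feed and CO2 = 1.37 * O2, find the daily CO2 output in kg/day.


O2 = 21.8 * 0.5 = 10.9
CO2 = 10.9 * 1.37 = 14.933

14.933 kg/day


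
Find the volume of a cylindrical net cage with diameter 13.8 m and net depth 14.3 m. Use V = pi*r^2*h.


r = d/2 = 13.8/2 = 6.9 m
Base area = pi*r^2 = pi*6.9^2 = 149.57123 m^2
Volume = 149.57123 * 14.3 = 2138.87 m^3

2138.87 m^3


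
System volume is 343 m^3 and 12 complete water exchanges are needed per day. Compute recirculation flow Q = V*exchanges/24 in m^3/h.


Daily recirculation volume = 343 m^3 * 12 = 4116 m^3/day
Flow rate Q = daily volume / 24 h = 4116 / 24 = 171.5 m^3/h

171.5 m^3/h


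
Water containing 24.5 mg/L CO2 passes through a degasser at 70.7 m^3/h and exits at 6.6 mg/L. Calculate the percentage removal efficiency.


CO2_out / CO2_in = 6.6 / 24.5 = 0.26938776
Fraction remaining = 0.26938776
efficiency = (1 - 0.26938776) * 100 = 73.0612 %

73.0612 %


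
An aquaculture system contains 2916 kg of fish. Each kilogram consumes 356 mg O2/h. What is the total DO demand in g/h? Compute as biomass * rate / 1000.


Total O2 consumption (mg/h) = 2916 kg * 356 mg/(kg*h) = 1038096 mg/h
Convert to g/h: 1038096 / 1000 = 1038.096 g/h

1038.096 g/h


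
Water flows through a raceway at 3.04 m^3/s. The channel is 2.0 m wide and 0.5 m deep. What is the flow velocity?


Cross-sectional area = W * d = 2.0 * 0.5 = 1 m^2
Velocity = Q / A = 3.04 / 1 = 3.04 m/s

3.04 m/s


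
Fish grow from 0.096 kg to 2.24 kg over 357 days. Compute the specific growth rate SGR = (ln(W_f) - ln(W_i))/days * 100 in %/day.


ln(W_f) = ln(2.24) = 0.80647587
ln(W_i) = ln(0.096) = -2.3434071
ln(W_f) - ln(W_i) = 0.80647587 - -2.3434071 = 3.149883
SGR = 3.149883 / 357 * 100 = 0.88232 %/day

0.88232 %/day


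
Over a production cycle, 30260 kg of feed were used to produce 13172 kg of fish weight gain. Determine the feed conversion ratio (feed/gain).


FCR = feed consumed / weight gained
FCR = 30260 kg / 13172 kg = 2.2973

2.2973


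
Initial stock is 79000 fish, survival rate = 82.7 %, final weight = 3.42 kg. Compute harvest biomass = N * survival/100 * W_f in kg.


Survivors = 79000 * 82.7/100 = 65333 fish
Harvest biomass = survivors * W_f = 65333 * 3.42 = 223438.86 kg

223438.86 kg


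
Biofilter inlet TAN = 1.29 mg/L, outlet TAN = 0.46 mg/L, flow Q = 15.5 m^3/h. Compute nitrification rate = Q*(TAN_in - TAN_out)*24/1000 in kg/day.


Concentration drop: TAN_in - TAN_out = 1.29 - 0.46 = 0.83 mg/L
Hourly TAN removed = Q * dTAN = 15.5 m^3/h * 0.83 mg/L = 12.865 g/h  (m^3/h * mg/L = g/h)
Daily TAN removed = 12.865 * 24 = 308.76 g/day
Convert to kg/day: 308.76 / 1000 = 0.30876 kg/day

0.30876 kg/day


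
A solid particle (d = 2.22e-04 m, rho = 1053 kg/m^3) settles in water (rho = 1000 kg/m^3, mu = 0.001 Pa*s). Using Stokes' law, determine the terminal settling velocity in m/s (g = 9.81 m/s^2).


Density difference: rho_p - rho_f = 1053 - 1000 = 53 kg/m^3
d^2 = (2.22e-04)^2 = 4.9284e-08 m^2
Numerator = (rho_p - rho_f) * g * d^2 = 53 * 9.81 * 4.9284e-08 = 2.562423e-05
Denominator = 18 * mu = 18 * 0.001 = 0.018
v_s = 2.562423e-05 / 0.018 = 0.00142357 m/s
Check: Re = rho_f * v_s * d / mu = 1000 * 0.00142357 * 2.22e-04 / 0.001 = 0.316 < 1, so Stokes' law applies.

0.00142357 m/s


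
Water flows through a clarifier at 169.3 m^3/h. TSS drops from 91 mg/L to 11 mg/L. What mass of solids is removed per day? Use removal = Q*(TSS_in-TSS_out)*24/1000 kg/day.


Concentration drop: TSS_in - TSS_out = 91 - 11 = 80 mg/L
Hourly solids removed = Q * dTSS = 169.3 m^3/h * 80 mg/L = 13544 g/h  (m^3/h * mg/L = g/h)
Daily solids removed = 13544 * 24 = 325056 g/day
Convert g to kg: 325056 / 1000 = 325.056 kg/day

325.056 kg/day


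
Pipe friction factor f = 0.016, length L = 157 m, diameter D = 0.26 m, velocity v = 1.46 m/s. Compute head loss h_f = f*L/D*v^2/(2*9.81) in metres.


v^2 = 1.46^2 = 2.1316 m^2/s^2
L/D = 157/0.26 = 603.84615
h_f = f*(L/D)*v^2/(2g) = 0.016 * 603.84615 * 2.1316 / 19.62 = 1.04967 m

1.04967 m


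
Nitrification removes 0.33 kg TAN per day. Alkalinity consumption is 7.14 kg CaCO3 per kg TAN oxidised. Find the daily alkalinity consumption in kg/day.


Alkalinity factor: 7.14 kg CaCO3 consumed per kg TAN nitrified
alk = 0.33 kg TAN * 7.14 = 2.3562 kg CaCO3/day

2.3562 kg CaCO3/day


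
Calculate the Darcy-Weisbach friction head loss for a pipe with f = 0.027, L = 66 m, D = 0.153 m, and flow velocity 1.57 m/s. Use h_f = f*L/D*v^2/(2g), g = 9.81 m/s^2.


v^2 = 1.57^2 = 2.4649 m^2/s^2
L/D = 66/0.153 = 431.37255
h_f = f*(L/D)*v^2/(2g) = 0.027 * 431.37255 * 2.4649 / 19.62 = 1.46324 m

1.46324 m


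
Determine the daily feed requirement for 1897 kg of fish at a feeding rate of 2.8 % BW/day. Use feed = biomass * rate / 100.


Feeding rate fraction = 2.8% / 100 = 0.028
Daily feed = 1897 kg * 0.028 = 53.116 kg/day

53.116 kg/day


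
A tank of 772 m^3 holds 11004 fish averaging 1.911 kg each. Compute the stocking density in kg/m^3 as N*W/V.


Total biomass = 11004 fish * 1.911 kg = 21028.644 kg
Density = total biomass / volume = 21028.644 / 772 = 27.2392 kg/m^3

27.2392 kg/m^3


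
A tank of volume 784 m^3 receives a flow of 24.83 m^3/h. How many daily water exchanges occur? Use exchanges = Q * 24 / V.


Daily flow volume = 24.83 m^3/h * 24 h = 595.92 m^3/day
Exchanges = daily flow / tank volume = 595.92 / 784 = 0.760102 exchanges/day

0.760102 exchanges/day


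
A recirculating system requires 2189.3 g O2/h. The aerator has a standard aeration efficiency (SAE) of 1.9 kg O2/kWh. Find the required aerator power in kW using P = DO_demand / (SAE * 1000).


SAE in g O2/kWh = 1.9 * 1000 = 1900 g/kWh
P = DO_demand / SAE_g = 2189.3 / 1900 = 1.15226 kW

1.15226 kW


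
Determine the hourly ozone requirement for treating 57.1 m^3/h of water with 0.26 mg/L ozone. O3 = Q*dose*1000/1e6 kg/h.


O3 demand (mg/h) = Q * dose * 1000 = 57.1 * 0.26 * 1000 = 14846 mg/h
Convert mg to kg: 14846 / 1e6 = 0.014846 kg/h

0.014846 kg/h


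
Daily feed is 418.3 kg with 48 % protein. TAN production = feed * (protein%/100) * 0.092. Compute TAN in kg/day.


Protein in feed = 418.3 * 48/100 = 200.784 kg/day
TAN = protein * 0.092 = 200.784 * 0.092 = 18.472128 kg/day

18.472128 kg/day


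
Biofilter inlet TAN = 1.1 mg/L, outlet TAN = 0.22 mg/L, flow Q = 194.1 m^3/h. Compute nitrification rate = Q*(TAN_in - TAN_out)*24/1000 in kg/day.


Concentration drop: TAN_in - TAN_out = 1.1 - 0.22 = 0.88 mg/L
Hourly TAN removed = Q * dTAN = 194.1 m^3/h * 0.88 mg/L = 170.808 g/h  (m^3/h * mg/L = g/h)
Daily TAN removed = 170.808 * 24 = 4099.392 g/day
Convert to kg/day: 4099.392 / 1000 = 4.099392 kg/day

4.099392 kg/day


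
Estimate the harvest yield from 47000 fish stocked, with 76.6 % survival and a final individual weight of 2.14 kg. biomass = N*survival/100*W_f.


Survivors = 47000 * 76.6/100 = 36002 fish
Harvest biomass = survivors * W_f = 36002 * 2.14 = 77044.28 kg

77044.28 kg


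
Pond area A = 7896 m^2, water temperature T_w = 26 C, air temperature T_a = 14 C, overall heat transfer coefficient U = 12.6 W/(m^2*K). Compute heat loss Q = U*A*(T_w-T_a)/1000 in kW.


Temperature difference dT = 26 - 14 = 12 K
Heat loss (W) = U * A * dT = 12.6 * 7896 * 12 = 1193875.2 W
Convert to kW: 1193875.2 / 1000 = 1193.8752 kW

1193.8752 kW


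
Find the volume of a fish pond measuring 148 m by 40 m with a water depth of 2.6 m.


Base area = L * W = 148 * 40 = 5920 m^2
Volume = area * depth = 5920 * 2.6 = 15392 m^3

15392 m^3


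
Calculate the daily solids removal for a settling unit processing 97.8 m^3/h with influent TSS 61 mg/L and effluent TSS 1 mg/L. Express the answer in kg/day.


Concentration drop: TSS_in - TSS_out = 61 - 1 = 60 mg/L
Hourly solids removed = Q * dTSS = 97.8 m^3/h * 60 mg/L = 5868 g/h  (m^3/h * mg/L = g/h)
Daily solids removed = 5868 * 24 = 140832 g/day
Convert g to kg: 140832 / 1000 = 140.832 kg/day

140.832 kg/day


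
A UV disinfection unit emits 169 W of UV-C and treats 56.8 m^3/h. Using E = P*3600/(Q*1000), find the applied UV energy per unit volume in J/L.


Energy delivered per hour = 169 W * 3600 s = 608400 J/h
Volume treated per hour = 56.8 m^3/h * 1000 = 56800 L/h
dose = 608400 / 56800 = 10.7113 J/L

10.7113 J/L


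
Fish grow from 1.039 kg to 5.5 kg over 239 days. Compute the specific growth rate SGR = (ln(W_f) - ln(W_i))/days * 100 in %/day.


ln(W_f) = ln(5.5) = 1.7047481
ln(W_i) = ln(1.039) = 0.038258712
ln(W_f) - ln(W_i) = 1.7047481 - 0.038258712 = 1.6664894
SGR = 1.6664894 / 239 * 100 = 0.697276 %/day

0.697276 %/day


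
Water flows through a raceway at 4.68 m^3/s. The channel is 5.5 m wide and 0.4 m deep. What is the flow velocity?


Cross-sectional area = W * d = 5.5 * 0.4 = 2.2 m^2
Velocity = Q / A = 4.68 / 2.2 = 2.12727 m/s

2.12727 m/s


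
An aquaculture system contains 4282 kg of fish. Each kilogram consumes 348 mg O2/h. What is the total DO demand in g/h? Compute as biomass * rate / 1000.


Total O2 consumption (mg/h) = 4282 kg * 348 mg/(kg*h) = 1490136 mg/h
Convert to g/h: 1490136 / 1000 = 1490.136 g/h

1490.136 g/h


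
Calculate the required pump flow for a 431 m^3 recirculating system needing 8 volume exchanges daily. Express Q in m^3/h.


Daily recirculation volume = 431 m^3 * 8 = 3448 m^3/day
Flow rate Q = daily volume / 24 h = 3448 / 24 = 143.667 m^3/h

143.667 m^3/h


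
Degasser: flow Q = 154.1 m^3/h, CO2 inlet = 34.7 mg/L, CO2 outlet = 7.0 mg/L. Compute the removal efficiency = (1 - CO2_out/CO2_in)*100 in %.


CO2_out / CO2_in = 7.0 / 34.7 = 0.20172911
Fraction remaining = 0.20172911
efficiency = (1 - 0.20172911) * 100 = 79.8271 %

79.8271 %


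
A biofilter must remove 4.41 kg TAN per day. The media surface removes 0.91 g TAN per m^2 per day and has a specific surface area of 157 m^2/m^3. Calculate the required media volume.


A = 4.41*1000 / 0.91 = 4846.1538 m^2
V = 4846.1538 / 157 = 30.8672

30.8672 m^3


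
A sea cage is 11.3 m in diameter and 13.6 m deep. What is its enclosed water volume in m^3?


r = d/2 = 11.3/2 = 5.65 m
Base area = pi*r^2 = pi*5.65^2 = 100.28749 m^2
Volume = 100.28749 * 13.6 = 1363.91 m^3

1363.91 m^3


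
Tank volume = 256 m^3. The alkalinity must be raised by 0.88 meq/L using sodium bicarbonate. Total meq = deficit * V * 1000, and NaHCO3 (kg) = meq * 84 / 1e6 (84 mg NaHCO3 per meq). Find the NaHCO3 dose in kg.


Tank volume in L = 256 m^3 * 1000 = 256000 L
Total meq required = 0.88 meq/L * 256000 L = 225280 meq
NaHCO3 mass = 225280 meq * 84 mg/meq / 1e6 = 18.9235 kg

18.9235 kg


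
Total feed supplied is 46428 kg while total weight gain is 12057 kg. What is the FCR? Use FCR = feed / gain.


FCR = feed consumed / weight gained
FCR = 46428 kg / 12057 kg = 3.85071

3.85071


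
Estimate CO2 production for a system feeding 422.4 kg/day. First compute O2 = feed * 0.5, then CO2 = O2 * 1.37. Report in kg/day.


O2 = 422.4 * 0.5 = 211.2
CO2 = 211.2 * 1.37 = 289.344

289.344 kg/day


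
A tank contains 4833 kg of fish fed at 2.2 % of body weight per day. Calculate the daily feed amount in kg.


Feeding rate fraction = 2.2% / 100 = 0.022
Daily feed = 4833 kg * 0.022 = 106.326 kg/day

106.326 kg/day


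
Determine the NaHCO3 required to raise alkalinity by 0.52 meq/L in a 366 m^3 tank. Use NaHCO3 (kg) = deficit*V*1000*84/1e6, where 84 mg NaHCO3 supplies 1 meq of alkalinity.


Tank volume in L = 366 m^3 * 1000 = 366000 L
Total meq required = 0.52 meq/L * 366000 L = 190320 meq
NaHCO3 mass = 190320 meq * 84 mg/meq / 1e6 = 15.9869 kg

15.9869 kg


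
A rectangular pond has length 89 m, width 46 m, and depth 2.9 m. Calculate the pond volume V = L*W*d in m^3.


Base area = L * W = 89 * 46 = 4094 m^2
Volume = area * depth = 4094 * 2.9 = 11872.6 m^3

11872.6 m^3


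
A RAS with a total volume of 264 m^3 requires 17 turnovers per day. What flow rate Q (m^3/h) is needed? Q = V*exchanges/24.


Daily recirculation volume = 264 m^3 * 17 = 4488 m^3/day
Flow rate Q = daily volume / 24 h = 4488 / 24 = 187 m^3/h

187 m^3/h


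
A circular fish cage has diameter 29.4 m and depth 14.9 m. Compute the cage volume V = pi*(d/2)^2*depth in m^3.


r = d/2 = 29.4/2 = 14.7 m
Base area = pi*r^2 = pi*14.7^2 = 678.86676 m^2
Volume = 678.86676 * 14.9 = 10115.1 m^3

10115.1 m^3


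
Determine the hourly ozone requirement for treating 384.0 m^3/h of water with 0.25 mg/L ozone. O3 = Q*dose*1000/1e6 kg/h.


O3 demand (mg/h) = Q * dose * 1000 = 384.0 * 0.25 * 1000 = 96000 mg/h
Convert mg to kg: 96000 / 1e6 = 0.096 kg/h

0.096 kg/h


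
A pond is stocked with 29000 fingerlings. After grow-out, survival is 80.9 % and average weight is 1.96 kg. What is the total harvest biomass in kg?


Survivors = 29000 * 80.9/100 = 23461 fish
Harvest biomass = survivors * W_f = 23461 * 1.96 = 45983.56 kg

45983.56 kg


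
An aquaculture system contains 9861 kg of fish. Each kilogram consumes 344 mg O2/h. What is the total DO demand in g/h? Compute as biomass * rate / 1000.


Total O2 consumption (mg/h) = 9861 kg * 344 mg/(kg*h) = 3392184 mg/h
Convert to g/h: 3392184 / 1000 = 3392.184 g/h

3392.184 g/h


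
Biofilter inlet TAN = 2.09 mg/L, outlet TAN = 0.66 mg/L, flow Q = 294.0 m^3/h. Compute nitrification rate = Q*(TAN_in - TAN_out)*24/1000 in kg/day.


Concentration drop: TAN_in - TAN_out = 2.09 - 0.66 = 1.43 mg/L
Hourly TAN removed = Q * dTAN = 294.0 m^3/h * 1.43 mg/L = 420.42 g/h  (m^3/h * mg/L = g/h)
Daily TAN removed = 420.42 * 24 = 10090.08 g/day
Convert to kg/day: 10090.08 / 1000 = 10.09008 kg/day

10.09008 kg/day


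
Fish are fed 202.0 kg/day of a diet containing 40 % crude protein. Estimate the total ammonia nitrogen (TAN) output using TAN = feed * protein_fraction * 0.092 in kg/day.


Protein in feed = 202.0 * 40/100 = 80.8 kg/day
TAN = protein * 0.092 = 80.8 * 0.092 = 7.4336 kg/day

7.4336 kg/day


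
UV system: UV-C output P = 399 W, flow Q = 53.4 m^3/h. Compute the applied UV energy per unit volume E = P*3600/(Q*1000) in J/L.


Energy delivered per hour = 399 W * 3600 s = 1436400 J/h
Volume treated per hour = 53.4 m^3/h * 1000 = 53400 L/h
dose = 1436400 / 53400 = 26.8989 J/L

26.8989 J/L


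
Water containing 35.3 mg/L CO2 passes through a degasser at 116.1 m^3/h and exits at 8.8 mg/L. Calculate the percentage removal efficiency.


CO2_out / CO2_in = 8.8 / 35.3 = 0.24929178
Fraction remaining = 0.24929178
efficiency = (1 - 0.24929178) * 100 = 75.0708 %

75.0708 %


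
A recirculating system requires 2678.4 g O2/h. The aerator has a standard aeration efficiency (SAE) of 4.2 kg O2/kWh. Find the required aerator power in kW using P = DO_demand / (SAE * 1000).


SAE in g O2/kWh = 4.2 * 1000 = 4200 g/kWh
P = DO_demand / SAE_g = 2678.4 / 4200 = 0.637714 kW

0.637714 kW


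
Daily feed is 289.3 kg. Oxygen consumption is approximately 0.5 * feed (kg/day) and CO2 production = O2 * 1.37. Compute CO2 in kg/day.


O2 = 289.3 * 0.5 = 144.65
CO2 = 144.65 * 1.37 = 198.1705

198.1705 kg/day


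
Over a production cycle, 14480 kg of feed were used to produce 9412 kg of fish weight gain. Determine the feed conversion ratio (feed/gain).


FCR = feed consumed / weight gained
FCR = 14480 kg / 9412 kg = 1.53846

1.53846


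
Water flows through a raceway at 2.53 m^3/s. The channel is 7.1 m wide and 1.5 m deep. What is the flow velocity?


Cross-sectional area = W * d = 7.1 * 1.5 = 10.65 m^2
Velocity = Q / A = 2.53 / 10.65 = 0.237559 m/s

0.237559 m/s


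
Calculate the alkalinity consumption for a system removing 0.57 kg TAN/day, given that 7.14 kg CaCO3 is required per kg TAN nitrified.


Alkalinity factor: 7.14 kg CaCO3 consumed per kg TAN nitrified
alk = 0.57 kg TAN * 7.14 = 4.0698 kg CaCO3/day

4.0698 kg CaCO3/day


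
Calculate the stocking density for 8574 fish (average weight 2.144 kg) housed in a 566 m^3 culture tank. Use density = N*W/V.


Total biomass = 8574 fish * 2.144 kg = 18382.656 kg
Density = total biomass / volume = 18382.656 / 566 = 32.4782 kg/m^3

32.4782 kg/m^3


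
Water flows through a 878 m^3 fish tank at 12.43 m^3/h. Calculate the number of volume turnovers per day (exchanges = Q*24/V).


Daily flow volume = 12.43 m^3/h * 24 h = 298.32 m^3/day
Exchanges = daily flow / tank volume = 298.32 / 878 = 0.339772 exchanges/day

0.339772 exchanges/day


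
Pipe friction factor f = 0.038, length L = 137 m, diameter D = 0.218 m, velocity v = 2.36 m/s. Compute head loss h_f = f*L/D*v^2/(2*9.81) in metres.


v^2 = 2.36^2 = 5.5696 m^2/s^2
L/D = 137/0.218 = 628.44037
h_f = f*(L/D)*v^2/(2g) = 0.038 * 628.44037 * 5.5696 / 19.62 = 6.77911 m

6.77911 m


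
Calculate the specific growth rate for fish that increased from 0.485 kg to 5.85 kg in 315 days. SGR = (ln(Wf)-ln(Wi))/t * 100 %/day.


ln(W_f) = ln(5.85) = 1.7664417
ln(W_i) = ln(0.485) = -0.72360639
ln(W_f) - ln(W_i) = 1.7664417 - -0.72360639 = 2.4900481
SGR = 2.4900481 / 315 * 100 = 0.790491 %/day

0.790491 %/day


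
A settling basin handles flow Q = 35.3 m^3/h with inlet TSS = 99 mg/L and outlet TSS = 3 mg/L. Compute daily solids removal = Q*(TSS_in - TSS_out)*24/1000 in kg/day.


Concentration drop: TSS_in - TSS_out = 99 - 3 = 96 mg/L
Hourly solids removed = Q * dTSS = 35.3 m^3/h * 96 mg/L = 3388.8 g/h  (m^3/h * mg/L = g/h)
Daily solids removed = 3388.8 * 24 = 81331.2 g/day
Convert g to kg: 81331.2 / 1000 = 81.3312 kg/day

81.3312 kg/day


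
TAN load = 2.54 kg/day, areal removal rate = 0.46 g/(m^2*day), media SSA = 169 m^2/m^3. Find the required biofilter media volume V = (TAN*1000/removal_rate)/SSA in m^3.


A = 2.54*1000 / 0.46 = 5521.7391 m^2
V = 5521.7391 / 169 = 32.673

32.673 m^3


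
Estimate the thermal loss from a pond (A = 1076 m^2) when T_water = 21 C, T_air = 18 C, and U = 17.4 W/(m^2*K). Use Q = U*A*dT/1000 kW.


Temperature difference dT = 21 - 18 = 3 K
Heat loss (W) = U * A * dT = 17.4 * 1076 * 3 = 56167.2 W
Convert to kW: 56167.2 / 1000 = 56.1672 kW

56.1672 kW


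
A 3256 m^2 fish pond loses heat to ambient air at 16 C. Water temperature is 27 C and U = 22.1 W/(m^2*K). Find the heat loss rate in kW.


Temperature difference dT = 27 - 16 = 11 K
Heat loss (W) = U * A * dT = 22.1 * 3256 * 11 = 791533.6 W
Convert to kW: 791533.6 / 1000 = 791.5336 kW

791.5336 kW


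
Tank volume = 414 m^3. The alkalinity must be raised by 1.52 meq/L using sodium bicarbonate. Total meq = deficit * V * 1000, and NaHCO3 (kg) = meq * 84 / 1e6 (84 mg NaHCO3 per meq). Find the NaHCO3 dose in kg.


Tank volume in L = 414 m^3 * 1000 = 414000 L
Total meq required = 1.52 meq/L * 414000 L = 629280 meq
NaHCO3 mass = 629280 meq * 84 mg/meq / 1e6 = 52.8595 kg

52.8595 kg


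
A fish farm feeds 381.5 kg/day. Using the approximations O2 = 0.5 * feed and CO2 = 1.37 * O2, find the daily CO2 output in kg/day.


O2 = 381.5 * 0.5 = 190.75
CO2 = 190.75 * 1.37 = 261.3275

261.3275 kg/day


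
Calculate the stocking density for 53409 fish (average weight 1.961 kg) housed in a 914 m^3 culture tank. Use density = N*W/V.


Total biomass = 53409 fish * 1.961 kg = 104735.049 kg
Density = total biomass / volume = 104735.049 / 914 = 114.59 kg/m^3

114.59 kg/m^3


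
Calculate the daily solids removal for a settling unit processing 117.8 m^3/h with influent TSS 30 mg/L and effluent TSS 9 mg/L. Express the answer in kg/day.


Concentration drop: TSS_in - TSS_out = 30 - 9 = 21 mg/L
Hourly solids removed = Q * dTSS = 117.8 m^3/h * 21 mg/L = 2473.8 g/h  (m^3/h * mg/L = g/h)
Daily solids removed = 2473.8 * 24 = 59371.2 g/day
Convert g to kg: 59371.2 / 1000 = 59.3712 kg/day

59.3712 kg/day


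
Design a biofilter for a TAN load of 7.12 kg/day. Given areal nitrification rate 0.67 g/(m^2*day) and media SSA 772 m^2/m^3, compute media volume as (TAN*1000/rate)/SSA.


A = 7.12*1000 / 0.67 = 10626.866 m^2
V = 10626.866 / 772 = 13.7654

13.7654 m^3


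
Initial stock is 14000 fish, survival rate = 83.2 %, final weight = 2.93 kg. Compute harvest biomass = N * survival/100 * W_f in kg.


Survivors = 14000 * 83.2/100 = 11648 fish
Harvest biomass = survivors * W_f = 11648 * 2.93 = 34128.64 kg

34128.64 kg


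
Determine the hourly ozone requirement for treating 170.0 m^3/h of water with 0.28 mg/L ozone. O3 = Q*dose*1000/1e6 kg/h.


O3 demand (mg/h) = Q * dose * 1000 = 170.0 * 0.28 * 1000 = 47600 mg/h
Convert mg to kg: 47600 / 1e6 = 0.0476 kg/h

0.0476 kg/h


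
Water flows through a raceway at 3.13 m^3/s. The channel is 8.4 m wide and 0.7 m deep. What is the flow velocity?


Cross-sectional area = W * d = 8.4 * 0.7 = 5.88 m^2
Velocity = Q / A = 3.13 / 5.88 = 0.532313 m/s

0.532313 m/s


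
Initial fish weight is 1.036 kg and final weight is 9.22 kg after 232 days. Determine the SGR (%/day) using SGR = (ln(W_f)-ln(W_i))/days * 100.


ln(W_f) = ln(9.22) = 2.221375
ln(W_i) = ln(1.036) = 0.035367144
ln(W_f) - ln(W_i) = 2.221375 - 0.035367144 = 2.1860079
SGR = 2.1860079 / 232 * 100 = 0.942245 %/day

0.942245 %/day


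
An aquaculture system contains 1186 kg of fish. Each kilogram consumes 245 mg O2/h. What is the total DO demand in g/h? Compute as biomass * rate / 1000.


Total O2 consumption (mg/h) = 1186 kg * 245 mg/(kg*h) = 290570 mg/h
Convert to g/h: 290570 / 1000 = 290.57 g/h

290.57 g/h


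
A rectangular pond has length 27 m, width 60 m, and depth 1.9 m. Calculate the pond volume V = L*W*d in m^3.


Base area = L * W = 27 * 60 = 1620 m^2
Volume = area * depth = 1620 * 1.9 = 3078 m^3

3078 m^3


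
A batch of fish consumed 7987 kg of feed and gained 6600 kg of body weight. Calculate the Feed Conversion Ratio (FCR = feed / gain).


FCR = feed consumed / weight gained
FCR = 7987 kg / 6600 kg = 1.21015

1.21015


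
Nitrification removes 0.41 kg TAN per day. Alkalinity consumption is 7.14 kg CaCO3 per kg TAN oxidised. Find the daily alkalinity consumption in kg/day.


Alkalinity factor: 7.14 kg CaCO3 consumed per kg TAN nitrified
alk = 0.41 kg TAN * 7.14 = 2.9274 kg CaCO3/day

2.9274 kg CaCO3/day


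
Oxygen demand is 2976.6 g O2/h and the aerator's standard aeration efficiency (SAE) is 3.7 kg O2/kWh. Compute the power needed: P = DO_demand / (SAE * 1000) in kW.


SAE in g O2/kWh = 3.7 * 1000 = 3700 g/kWh
P = DO_demand / SAE_g = 2976.6 / 3700 = 0.804486 kW

0.804486 kW


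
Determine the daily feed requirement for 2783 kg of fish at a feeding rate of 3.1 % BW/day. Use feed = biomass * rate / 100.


Feeding rate fraction = 3.1% / 100 = 0.031
Daily feed = 2783 kg * 0.031 = 86.273 kg/day

86.273 kg/day


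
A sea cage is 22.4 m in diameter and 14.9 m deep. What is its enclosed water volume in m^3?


r = d/2 = 22.4/2 = 11.2 m
Base area = pi*r^2 = pi*11.2^2 = 394.08138 m^2
Volume = 394.08138 * 14.9 = 5871.81 m^3

5871.81 m^3


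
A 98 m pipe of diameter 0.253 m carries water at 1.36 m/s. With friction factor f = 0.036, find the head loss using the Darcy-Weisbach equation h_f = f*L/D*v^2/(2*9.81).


v^2 = 1.36^2 = 1.8496 m^2/s^2
L/D = 98/0.253 = 387.35178
h_f = f*(L/D)*v^2/(2g) = 0.036 * 387.35178 * 1.8496 / 19.62 = 1.31458 m

1.31458 m


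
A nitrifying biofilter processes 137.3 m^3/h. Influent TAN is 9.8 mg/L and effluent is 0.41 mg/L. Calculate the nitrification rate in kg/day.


Concentration drop: TAN_in - TAN_out = 9.8 - 0.41 = 9.39 mg/L
Hourly TAN removed = Q * dTAN = 137.3 m^3/h * 9.39 mg/L = 1289.247 g/h  (m^3/h * mg/L = g/h)
Daily TAN removed = 1289.247 * 24 = 30941.928 g/day
Convert to kg/day: 30941.928 / 1000 = 30.941928 kg/day

30.941928 kg/day


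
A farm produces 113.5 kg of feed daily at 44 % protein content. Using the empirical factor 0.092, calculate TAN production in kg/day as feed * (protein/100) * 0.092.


Protein in feed = 113.5 * 44/100 = 49.94 kg/day
TAN = protein * 0.092 = 49.94 * 0.092 = 4.59448 kg/day

4.59448 kg/day


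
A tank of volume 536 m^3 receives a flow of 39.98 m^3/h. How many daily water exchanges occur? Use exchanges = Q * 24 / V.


Daily flow volume = 39.98 m^3/h * 24 h = 959.52 m^3/day
Exchanges = daily flow / tank volume = 959.52 / 536 = 1.79015 exchanges/day

1.79015 exchanges/day


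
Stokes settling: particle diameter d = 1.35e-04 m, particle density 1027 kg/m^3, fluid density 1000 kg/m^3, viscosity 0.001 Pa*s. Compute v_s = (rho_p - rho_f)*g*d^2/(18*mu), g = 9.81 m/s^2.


Density difference: rho_p - rho_f = 1027 - 1000 = 27 kg/m^3
d^2 = (1.35e-04)^2 = 1.8225e-08 m^2
Numerator = (rho_p - rho_f) * g * d^2 = 27 * 9.81 * 1.8225e-08 = 4.8272558e-06
Denominator = 18 * mu = 18 * 0.001 = 0.018
v_s = 4.8272558e-06 / 0.018 = 2.68181e-04 m/s
Check: Re = rho_f * v_s * d / mu = 1000 * 2.68181e-04 * 1.35e-04 / 0.001 = 0.0362 < 1, so Stokes' law applies.

2.68181e-04 m/s


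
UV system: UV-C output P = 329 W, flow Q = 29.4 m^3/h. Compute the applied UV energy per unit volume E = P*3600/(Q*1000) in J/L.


Energy delivered per hour = 329 W * 3600 s = 1184400 J/h
Volume treated per hour = 29.4 m^3/h * 1000 = 29400 L/h
dose = 1184400 / 29400 = 40.2857 J/L

40.2857 J/L


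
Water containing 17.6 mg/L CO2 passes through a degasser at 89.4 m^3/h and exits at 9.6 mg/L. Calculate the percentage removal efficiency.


CO2_out / CO2_in = 9.6 / 17.6 = 0.54545455
Fraction remaining = 0.54545455
efficiency = (1 - 0.54545455) * 100 = 45.4545 %

45.4545 %


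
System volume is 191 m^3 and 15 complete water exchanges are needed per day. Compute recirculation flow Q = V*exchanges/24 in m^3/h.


Daily recirculation volume = 191 m^3 * 15 = 2865 m^3/day
Flow rate Q = daily volume / 24 h = 2865 / 24 = 119.375 m^3/h

119.375 m^3/h


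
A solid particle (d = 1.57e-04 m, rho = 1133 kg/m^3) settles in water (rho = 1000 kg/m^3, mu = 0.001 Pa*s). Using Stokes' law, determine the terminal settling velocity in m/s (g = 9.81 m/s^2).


Density difference: rho_p - rho_f = 1133 - 1000 = 133 kg/m^3
d^2 = (1.57e-04)^2 = 2.4649e-08 m^2
Numerator = (rho_p - rho_f) * g * d^2 = 133 * 9.81 * 2.4649e-08 = 3.216029e-05
Denominator = 18 * mu = 18 * 0.001 = 0.018
v_s = 3.216029e-05 / 0.018 = 0.00178668 m/s
Check: Re = rho_f * v_s * d / mu = 1000 * 0.00178668 * 1.57e-04 / 0.001 = 0.281 < 1, so Stokes' law applies.

0.00178668 m/s


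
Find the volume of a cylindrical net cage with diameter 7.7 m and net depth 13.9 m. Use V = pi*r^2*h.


r = d/2 = 7.7/2 = 3.85 m
Base area = pi*r^2 = pi*3.85^2 = 46.566257 m^2
Volume = 46.566257 * 13.9 = 647.271 m^3

647.271 m^3


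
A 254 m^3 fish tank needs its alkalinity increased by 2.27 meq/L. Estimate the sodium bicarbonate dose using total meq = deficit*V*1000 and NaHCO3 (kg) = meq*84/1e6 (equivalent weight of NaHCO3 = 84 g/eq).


Tank volume in L = 254 m^3 * 1000 = 254000 L
Total meq required = 2.27 meq/L * 254000 L = 576580 meq
NaHCO3 mass = 576580 meq * 84 mg/meq / 1e6 = 48.4327 kg

48.4327 kg


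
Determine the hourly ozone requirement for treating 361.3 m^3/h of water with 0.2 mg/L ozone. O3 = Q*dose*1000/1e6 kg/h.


O3 demand (mg/h) = Q * dose * 1000 = 361.3 * 0.2 * 1000 = 72260 mg/h
Convert mg to kg: 72260 / 1e6 = 0.07226 kg/h

0.07226 kg/h


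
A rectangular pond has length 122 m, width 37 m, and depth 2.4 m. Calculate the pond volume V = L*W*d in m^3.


Base area = L * W = 122 * 37 = 4514 m^2
Volume = area * depth = 4514 * 2.4 = 10833.6 m^3

10833.6 m^3


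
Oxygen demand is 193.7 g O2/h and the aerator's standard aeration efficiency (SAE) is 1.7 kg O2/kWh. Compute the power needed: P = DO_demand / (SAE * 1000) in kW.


SAE in g O2/kWh = 1.7 * 1000 = 1700 g/kWh
P = DO_demand / SAE_g = 193.7 / 1700 = 0.113941 kW

0.113941 kW


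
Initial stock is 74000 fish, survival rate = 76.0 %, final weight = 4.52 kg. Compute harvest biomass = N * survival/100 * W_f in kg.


Survivors = 74000 * 76.0/100 = 56240 fish
Harvest biomass = survivors * W_f = 56240 * 4.52 = 254204.8 kg

254204.8 kg


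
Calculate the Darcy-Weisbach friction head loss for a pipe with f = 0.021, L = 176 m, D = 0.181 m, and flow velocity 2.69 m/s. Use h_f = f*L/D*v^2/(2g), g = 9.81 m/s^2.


v^2 = 2.69^2 = 7.2361 m^2/s^2
L/D = 176/0.181 = 972.37569
h_f = f*(L/D)*v^2/(2g) = 0.021 * 972.37569 * 7.2361 / 19.62 = 7.53111 m

7.53111 m


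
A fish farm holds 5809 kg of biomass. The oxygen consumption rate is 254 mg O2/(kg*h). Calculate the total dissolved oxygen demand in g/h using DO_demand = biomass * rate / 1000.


Total O2 consumption (mg/h) = 5809 kg * 254 mg/(kg*h) = 1475486 mg/h
Convert to g/h: 1475486 / 1000 = 1475.486 g/h

1475.486 g/h


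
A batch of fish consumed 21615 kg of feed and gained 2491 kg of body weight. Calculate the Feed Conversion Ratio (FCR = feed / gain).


FCR = feed consumed / weight gained
FCR = 21615 kg / 2491 kg = 8.67724

8.67724


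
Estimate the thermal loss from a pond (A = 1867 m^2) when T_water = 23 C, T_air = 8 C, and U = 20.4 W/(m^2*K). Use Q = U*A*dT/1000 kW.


Temperature difference dT = 23 - 8 = 15 K
Heat loss (W) = U * A * dT = 20.4 * 1867 * 15 = 571302 W
Convert to kW: 571302 / 1000 = 571.302 kW

571.302 kW


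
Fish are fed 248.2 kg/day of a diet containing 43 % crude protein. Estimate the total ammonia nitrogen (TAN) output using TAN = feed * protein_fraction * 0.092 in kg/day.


Protein in feed = 248.2 * 43/100 = 106.726 kg/day
TAN = protein * 0.092 = 106.726 * 0.092 = 9.818792 kg/day

9.818792 kg/day


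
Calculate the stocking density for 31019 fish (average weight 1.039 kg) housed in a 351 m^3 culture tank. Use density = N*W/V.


Total biomass = 31019 fish * 1.039 kg = 32228.741 kg
Density = total biomass / volume = 32228.741 / 351 = 91.8198 kg/m^3

91.8198 kg/m^3


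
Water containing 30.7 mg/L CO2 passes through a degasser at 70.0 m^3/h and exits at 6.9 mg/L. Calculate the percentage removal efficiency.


CO2_out / CO2_in = 6.9 / 30.7 = 0.2247557
Fraction remaining = 0.2247557
efficiency = (1 - 0.2247557) * 100 = 77.5244 %

77.5244 %


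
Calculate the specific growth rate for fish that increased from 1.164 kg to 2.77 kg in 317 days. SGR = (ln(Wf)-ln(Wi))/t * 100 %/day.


ln(W_f) = ln(2.77) = 1.0188473
ln(W_i) = ln(1.164) = 0.15186235
ln(W_f) - ln(W_i) = 1.0188473 - 0.15186235 = 0.86698495
SGR = 0.86698495 / 317 * 100 = 0.273497 %/day

0.273497 %/day


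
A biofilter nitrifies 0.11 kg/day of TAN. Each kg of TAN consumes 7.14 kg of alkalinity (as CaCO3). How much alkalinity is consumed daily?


Alkalinity factor: 7.14 kg CaCO3 consumed per kg TAN nitrified
alk = 0.11 kg TAN * 7.14 = 0.7854 kg CaCO3/day

0.7854 kg CaCO3/day


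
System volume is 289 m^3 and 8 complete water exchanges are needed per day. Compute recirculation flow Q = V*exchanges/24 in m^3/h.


Daily recirculation volume = 289 m^3 * 8 = 2312 m^3/day
Flow rate Q = daily volume / 24 h = 2312 / 24 = 96.3333 m^3/h

96.3333 m^3/h


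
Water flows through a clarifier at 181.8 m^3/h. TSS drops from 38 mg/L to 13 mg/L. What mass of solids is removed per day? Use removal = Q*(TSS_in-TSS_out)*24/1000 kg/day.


Concentration drop: TSS_in - TSS_out = 38 - 13 = 25 mg/L
Hourly solids removed = Q * dTSS = 181.8 m^3/h * 25 mg/L = 4545 g/h  (m^3/h * mg/L = g/h)
Daily solids removed = 4545 * 24 = 109080 g/day
Convert g to kg: 109080 / 1000 = 109.08 kg/day

109.08 kg/day


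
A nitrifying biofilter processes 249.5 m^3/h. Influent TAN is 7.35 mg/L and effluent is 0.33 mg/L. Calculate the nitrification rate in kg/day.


Concentration drop: TAN_in - TAN_out = 7.35 - 0.33 = 7.02 mg/L
Hourly TAN removed = Q * dTAN = 249.5 m^3/h * 7.02 mg/L = 1751.49 g/h  (m^3/h * mg/L = g/h)
Daily TAN removed = 1751.49 * 24 = 42035.76 g/day
Convert to kg/day: 42035.76 / 1000 = 42.03576 kg/day

42.03576 kg/day


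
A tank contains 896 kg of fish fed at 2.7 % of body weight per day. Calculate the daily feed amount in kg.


Feeding rate fraction = 2.7% / 100 = 0.027
Daily feed = 896 kg * 0.027 = 24.192 kg/day

24.192 kg/day


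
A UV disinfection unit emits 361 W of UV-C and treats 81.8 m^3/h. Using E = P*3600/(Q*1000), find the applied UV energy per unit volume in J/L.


Energy delivered per hour = 361 W * 3600 s = 1299600 J/h
Volume treated per hour = 81.8 m^3/h * 1000 = 81800 L/h
dose = 1299600 / 81800 = 15.8875 J/L

15.8875 J/L


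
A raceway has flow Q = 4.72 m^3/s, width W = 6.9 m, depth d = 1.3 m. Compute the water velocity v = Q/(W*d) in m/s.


Cross-sectional area = W * d = 6.9 * 1.3 = 8.97 m^2
Velocity = Q / A = 4.72 / 8.97 = 0.526198 m/s

0.526198 m/s


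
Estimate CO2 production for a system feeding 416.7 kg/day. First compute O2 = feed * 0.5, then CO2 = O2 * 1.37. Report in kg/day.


O2 = 416.7 * 0.5 = 208.35
CO2 = 208.35 * 1.37 = 285.4395

285.4395 kg/day


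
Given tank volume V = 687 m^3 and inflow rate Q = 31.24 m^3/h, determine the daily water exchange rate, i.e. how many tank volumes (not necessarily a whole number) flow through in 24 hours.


Daily flow volume = 31.24 m^3/h * 24 h = 749.76 m^3/day
Exchanges = daily flow / tank volume = 749.76 / 687 = 1.09135 exchanges/day

1.09135 exchanges/day


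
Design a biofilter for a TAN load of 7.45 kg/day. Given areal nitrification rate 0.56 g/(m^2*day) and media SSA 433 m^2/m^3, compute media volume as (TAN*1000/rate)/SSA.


A = 7.45*1000 / 0.56 = 13303.571 m^2
V = 13303.571 / 433 = 30.7242

30.7242 m^3


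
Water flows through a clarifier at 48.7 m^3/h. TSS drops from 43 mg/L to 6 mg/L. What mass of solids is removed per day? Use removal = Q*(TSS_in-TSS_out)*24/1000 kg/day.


Concentration drop: TSS_in - TSS_out = 43 - 6 = 37 mg/L
Hourly solids removed = Q * dTSS = 48.7 m^3/h * 37 mg/L = 1801.9 g/h  (m^3/h * mg/L = g/h)
Daily solids removed = 1801.9 * 24 = 43245.6 g/day
Convert g to kg: 43245.6 / 1000 = 43.2456 kg/day

43.2456 kg/day


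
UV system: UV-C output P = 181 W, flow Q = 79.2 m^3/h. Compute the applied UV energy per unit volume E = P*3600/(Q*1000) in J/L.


Energy delivered per hour = 181 W * 3600 s = 651600 J/h
Volume treated per hour = 79.2 m^3/h * 1000 = 79200 L/h
dose = 651600 / 79200 = 8.22727 J/L

8.22727 J/L


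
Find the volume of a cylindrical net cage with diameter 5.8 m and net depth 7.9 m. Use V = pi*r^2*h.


r = d/2 = 5.8/2 = 2.9 m
Base area = pi*r^2 = pi*2.9^2 = 26.420794 m^2
Volume = 26.420794 * 7.9 = 208.724 m^3

208.724 m^3


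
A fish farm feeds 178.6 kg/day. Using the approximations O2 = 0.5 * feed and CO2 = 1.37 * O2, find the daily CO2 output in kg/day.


O2 = 178.6 * 0.5 = 89.3
CO2 = 89.3 * 1.37 = 122.341

122.341 kg/day


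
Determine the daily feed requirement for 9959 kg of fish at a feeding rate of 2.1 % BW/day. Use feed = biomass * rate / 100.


Feeding rate fraction = 2.1% / 100 = 0.021
Daily feed = 9959 kg * 0.021 = 209.139 kg/day

209.139 kg/day


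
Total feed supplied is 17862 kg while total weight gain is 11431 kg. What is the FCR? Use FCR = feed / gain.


FCR = feed consumed / weight gained
FCR = 17862 kg / 11431 kg = 1.56259

1.56259


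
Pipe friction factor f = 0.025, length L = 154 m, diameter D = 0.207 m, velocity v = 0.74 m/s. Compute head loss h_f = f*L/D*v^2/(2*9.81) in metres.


v^2 = 0.74^2 = 0.5476 m^2/s^2
L/D = 154/0.207 = 743.96135
h_f = f*(L/D)*v^2/(2g) = 0.025 * 743.96135 * 0.5476 / 19.62 = 0.519105 m

0.519105 m


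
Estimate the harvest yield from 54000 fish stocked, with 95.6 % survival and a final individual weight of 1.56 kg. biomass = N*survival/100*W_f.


Survivors = 54000 * 95.6/100 = 51624 fish
Harvest biomass = survivors * W_f = 51624 * 1.56 = 80533.44 kg

80533.44 kg


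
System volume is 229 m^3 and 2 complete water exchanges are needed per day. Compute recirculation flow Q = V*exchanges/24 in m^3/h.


Daily recirculation volume = 229 m^3 * 2 = 458 m^3/day
Flow rate Q = daily volume / 24 h = 458 / 24 = 19.0833 m^3/h

19.0833 m^3/h


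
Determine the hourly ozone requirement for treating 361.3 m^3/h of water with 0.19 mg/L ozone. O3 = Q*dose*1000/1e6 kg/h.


O3 demand (mg/h) = Q * dose * 1000 = 361.3 * 0.19 * 1000 = 68647 mg/h
Convert mg to kg: 68647 / 1e6 = 0.068647 kg/h

0.068647 kg/h


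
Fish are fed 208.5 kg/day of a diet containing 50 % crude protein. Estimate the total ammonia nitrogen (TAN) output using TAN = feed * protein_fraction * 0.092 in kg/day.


Protein in feed = 208.5 * 50/100 = 104.25 kg/day
TAN = protein * 0.092 = 104.25 * 0.092 = 9.591 kg/day

9.591 kg/day


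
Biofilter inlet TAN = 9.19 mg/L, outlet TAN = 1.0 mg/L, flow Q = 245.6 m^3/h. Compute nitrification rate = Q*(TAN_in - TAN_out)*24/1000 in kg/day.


Concentration drop: TAN_in - TAN_out = 9.19 - 1.0 = 8.19 mg/L
Hourly TAN removed = Q * dTAN = 245.6 m^3/h * 8.19 mg/L = 2011.464 g/h  (m^3/h * mg/L = g/h)
Daily TAN removed = 2011.464 * 24 = 48275.136 g/day
Convert to kg/day: 48275.136 / 1000 = 48.275136 kg/day

48.275136 kg/day
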